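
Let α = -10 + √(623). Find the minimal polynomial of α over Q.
m_α(x) = x^2 + 20x - 523

From α + 10 = √(623), squaring gives (α + 10)^2 = 623, i.e. α^2 + 20α + 100 = 623, so α^2 + 20α - 523 = 0. The discriminant of x^2 + 20x - 523 is (20)^2 - 4·(-523) = 400 + 2092 = 2492, and 4·(623) is not a perfect square in Q since 623 is squarefree and ≠ 1. Hence x^2 + 20x - 523 is irreducible over Q and is the minimal polynomial of α.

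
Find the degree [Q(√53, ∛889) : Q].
[Q(√53, ∛889) : Q] = 6

Let L = Q(√53, ∛889). Since Q(√53) ⊂ L and [Q(√53):Q] = 2, the tower law gives 2 | [L:Q]. Likewise Q(∛889) ⊂ L with [Q(∛889):Q] = 3 (because 889 is not a perfect cube), so 3 | [L:Q]. As gcd(2,3) = 1, [L:Q] is divisible by 6. Conversely L is generated over Q by √53 and ∛889, so [L:Q] ≤ 2·3 = 6. Therefore [Q(√53, ∛889) : Q] = 6.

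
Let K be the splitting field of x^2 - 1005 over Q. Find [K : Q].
[K : Q] = 2

f(x) = x^2 - 1005 factors as (x - √1005)(x + √1005). The splitting field is K = Q(√1005). Since 1005 is squarefree and > 1, it is not a perfect square, so x^2 - 1005 is irreducible over Q and [Q(√1005) : Q] = 2. Hence [K : Q] = 2.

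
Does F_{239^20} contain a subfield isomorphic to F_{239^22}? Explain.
No: F_{239^22} is not a subfield of F_{239^20}

F_{p^m} embeds in F_{p^n} iff m | n. Here 22 ∤ 20 (since 20 = 0·22 + 20 with remainder 20 ≠ 0), so F_{239^22} is not a subfield of F_{239^20}. Equivalently: if it were, the tower law would give 22 = [F_{239^22}:F_239] dividing [F_{239^20}:F_239] = 20, contradiction.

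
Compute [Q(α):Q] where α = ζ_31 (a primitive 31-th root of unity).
[Q(α):Q] = 30

The minimal polynomial of ζ_31 over Q is the 31-th cyclotomic polynomial Φ_31(x), which is irreducible over Q and has degree φ(31) = 30. Hence [Q(α):Q] = φ(31) = 30.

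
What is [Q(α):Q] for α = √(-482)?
[Q(α):Q] = 2

[Q(α):Q] equals the degree of the minimal polynomial of α. Here α^2 = -482 and x^2 + 482 is irreducible (d = -482 is squarefree, ≠ 1, hence not a square), so deg(m_α) = 2. Thus [Q(α):Q] = 2.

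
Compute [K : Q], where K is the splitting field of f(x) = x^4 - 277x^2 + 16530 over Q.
[K : Q] = 4

Solving the quadratic in x^2: x^2 = (277 ± √(277^2 - 4·16530))/2 = (277 ± √10609)/2 = (277 ± 103)/2, giving x^2 = 87 or x^2 = 190. So f(x) = (x^2 - 87)(x^2 - 190) and the roots of f are ±√87, ±√190. Hence the splitting field is K = Q(√87, √190). Since 87 and 190 are distinct squarefree integers > 1, their product 16530 is not a perfect square, so √190 ∉ Q(√87). By the tower law [K:Q] = [Q(√87,√190):Q(√87)] · [Q(√87):Q] = 2 · 2 = 4.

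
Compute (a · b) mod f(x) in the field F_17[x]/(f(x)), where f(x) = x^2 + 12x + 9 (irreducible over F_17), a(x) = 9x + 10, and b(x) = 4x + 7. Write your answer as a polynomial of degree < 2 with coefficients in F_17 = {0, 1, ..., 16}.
a · b ≡ 11x + 1 (mod f(x))

Multiply in F_17[x]: a(x)·b(x) = (9x + 10)·(4x + 7) = 2x^2 + x + 2. This has degree ≥ 2, so divide by f(x) over F_17: 2x^2 + x + 2 = (2)·(x^2 + 12x + 9) + (11x + 1). Hence a·b ≡ 11x + 1 (mod f). (F_17[x]/(f) is a field with 17^2 = 289 elements since f is irreducible of degree 2.)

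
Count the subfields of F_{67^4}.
F_{67^4} has 3 subfields

The subfields of F_{p^n} are exactly the fields F_{p^d} for d | n (each is the fixed field of the unique index-d subgroup of Gal(F_{p^n}/F_p) ≅ Z/nZ). The divisors of n = 4 are {1, 2, 4}, giving 3 subfields: F_{67^1}, F_{67^2}, F_{67^4}.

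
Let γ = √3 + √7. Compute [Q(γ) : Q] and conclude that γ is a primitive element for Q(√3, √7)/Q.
[Q(γ) : Q] = 4 (equivalently, Q(γ) = Q(√3, √7))

Obviously Q(γ) ⊆ Q(√3, √7), and [Q(√3, √7):Q] = 4 (since 3, 7 are distinct squarefree integers > 1 with 21 not a perfect square). To show equality we compute the minimal polynomial of γ. From γ = √3 + √7: γ^2 = 3 + 2√(21) + 7 = 10 + 2√(21), so γ^2 - 10 = 2√(21); squaring, (γ^2 - 10)^2 = 4·21, i.e. γ^4 - 20γ^2 + 100 - 84 = 0, i.e. γ^4 - 20γ^2 + 16 = 0. So γ is a root of x^4 - 20x^2 + 16. This polynomial is irreducible over Q: it has no rational root (each ±√3 ± √7 is irrational), and any factorization into two quadratics over Q would force √(21) ∈ Q (pairing opposite roots) or √3, √7 ∈ Q (other pairings), all impossible. Hence [Q(γ):Q] = 4 = [Q(√3, √7):Q], so Q(γ) = Q(√3, √7).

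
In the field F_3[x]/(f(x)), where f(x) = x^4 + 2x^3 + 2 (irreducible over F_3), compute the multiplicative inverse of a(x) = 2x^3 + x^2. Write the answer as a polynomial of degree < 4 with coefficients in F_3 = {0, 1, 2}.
a(x)^(-1) ≡ 2x (mod f(x))

Since f is irreducible over F_3, F_3[x]/(f) is a field and a(x) ≠ 0 has an inverse. Apply the extended Euclidean algorithm to f(x) and a(x) in F_3[x]: f(x) = (2x)·a(x) + (2). The last nonzero remainder is the constant 2 = gcd(f, a) in F_3. Back-substituting through the division chain expresses 2 = s(x)·a(x) + t(x)·f(x) with s(x) ≡ x (mod f), so (x)·a(x) ≡ 2 (mod f). Multiplying by 2^(-1) ≡ 2 in F_3 gives a(x)^(-1) ≡ 2·(x) ≡ 2x (mod f). Check: (2x^3 + x^2)·(2x) = x^4 + 2x^3 ≡ 1 (mod x^4 + 2x^3 + 2).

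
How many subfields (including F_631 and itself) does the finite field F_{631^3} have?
F_{631^3} has 2 subfields

The subfields of F_{p^n} are exactly the fields F_{p^d} for d | n (each is the fixed field of the unique index-d subgroup of Gal(F_{p^n}/F_p) ≅ Z/nZ). The divisors of n = 3 are {1, 3}, giving 2 subfields: F_{631^1}, F_{631^3}.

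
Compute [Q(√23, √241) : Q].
[Q(√23, √241) : Q] = 4

[Q(√23):Q] = 2 (min poly x^2 - 23, irreducible since 23 is squarefree > 1). For the top step, suppose √241 ∈ Q(√23), say √241 = c + d√23 with c, d ∈ Q. Squaring: 241 = c^2 + 23d^2 + 2cd√23. Since √23 ∉ Q this forces 2cd = 0. If d = 0 then √241 = c ∈ Q, contradicting 241 squarefree > 1. If c = 0 then 241 = 23d^2, so 23·241 = (23d)^2 is a perfect square in Q — but 23·241 = 5543 is not a perfect square (since 23 and 241 are distinct squarefree integers). Contradiction. Hence √241 ∉ Q(√23), so x^2 - 241 stays irreducible over Q(√23) and [Q(√23, √241) : Q(√23)] = 2. By the tower law, [Q(√23, √241) : Q] = 2 · 2 = 4.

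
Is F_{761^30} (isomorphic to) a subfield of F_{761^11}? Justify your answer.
No: F_{761^30} is not a subfield of F_{761^11}

F_{p^m} embeds in F_{p^n} iff m | n. Here 30 ∤ 11 (since 11 = 0·30 + 11 with remainder 11 ≠ 0), so F_{761^30} is not a subfield of F_{761^11}. Equivalently: if it were, the tower law would give 30 = [F_{761^30}:F_761] dividing [F_{761^11}:F_761] = 11, contradiction.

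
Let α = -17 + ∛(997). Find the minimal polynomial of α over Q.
m_α(x) = x^3 + 51x^2 + 867x + 3916

Set β = α + 17 = ∛(997), so β^3 = 997. Then (α + 17)^3 - 997 = 0, i.e. α is a root of g(x) = (x + 17)^3 - 997 = x^3 + 51x^2 + 867x + 3916. Since g(x) = h(x + 17) where h(x) = x^3 - 997, and h is irreducible over Q (because 997 is not a perfect cube, so h has no rational root, and a monic cubic with no rational root is irreducible), g is also irreducible (irreducibility is preserved under the substitution x → x + 17). Hence m_α(x) = x^3 + 51x^2 + 867x + 3916.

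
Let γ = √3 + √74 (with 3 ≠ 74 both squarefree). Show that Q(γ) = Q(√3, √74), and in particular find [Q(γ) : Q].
[Q(γ) : Q] = 4 (equivalently, Q(γ) = Q(√3, √74))

Obviously Q(γ) ⊆ Q(√3, √74), and [Q(√3, √74):Q] = 4 (since 3, 74 are distinct squarefree integers > 1 with 222 not a perfect square). To show equality we compute the minimal polynomial of γ. From γ = √3 + √74: γ^2 = 3 + 2√(222) + 74 = 77 + 2√(222), so γ^2 - 77 = 2√(222); squaring, (γ^2 - 77)^2 = 4·222, i.e. γ^4 - 154γ^2 + 5929 - 888 = 0, i.e. γ^4 - 154γ^2 + 5041 = 0. So γ is a root of x^4 - 154x^2 + 5041. This polynomial is irreducible over Q: it has no rational root (each ±√3 ± √74 is irrational), and any factorization into two quadratics over Q would force √(222) ∈ Q (pairing opposite roots) or √3, √74 ∈ Q (other pairings), all impossible. Hence [Q(γ):Q] = 4 = [Q(√3, √74):Q], so Q(γ) = Q(√3, √74).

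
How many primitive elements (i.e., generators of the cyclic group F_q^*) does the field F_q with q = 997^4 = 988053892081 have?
There are φ(988053892080) = 259782297600 primitive elements

F_q^* is cyclic of order q - 1 = 988053892080. A cyclic group of order m has exactly φ(m) generators. Here m = 988053892080 = 2^4 · 3 · 5 · 83 · 499 · 99401, so the number of primitive elements is φ(988053892080) = 259782297600.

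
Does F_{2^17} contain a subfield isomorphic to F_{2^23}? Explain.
No: F_{2^23} is not a subfield of F_{2^17}

F_{p^m} embeds in F_{p^n} iff m | n. Here 23 ∤ 17 (since 17 = 0·23 + 17 with remainder 17 ≠ 0), so F_{2^23} is not a subfield of F_{2^17}. Equivalently: if it were, the tower law would give 23 = [F_{2^23}:F_2] dividing [F_{2^17}:F_2] = 17, contradiction.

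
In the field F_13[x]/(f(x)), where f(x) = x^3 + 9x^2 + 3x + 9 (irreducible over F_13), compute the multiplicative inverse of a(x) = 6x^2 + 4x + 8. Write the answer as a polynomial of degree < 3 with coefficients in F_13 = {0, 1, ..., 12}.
a(x)^(-1) ≡ 8x^2 + 6x + 5 (mod f(x))

Since f is irreducible over F_13, F_13[x]/(f) is a field and a(x) ≠ 0 has an inverse. Apply the extended Euclidean algorithm to f(x) and a(x) in F_13[x]: f(x) = (11x + 5)·a(x) + (12x + 8);  a(x) = (7x)·(12x + 8) + (8). The last nonzero remainder is the constant 8 = gcd(f, a) in F_13. Back-substituting through the division chain expresses 8 = s(x)·a(x) + t(x)·f(x) with s(x) ≡ 12x^2 + 9x + 1 (mod f), so (12x^2 + 9x + 1)·a(x) ≡ 8 (mod f). Multiplying by 8^(-1) ≡ 5 in F_13 gives a(x)^(-1) ≡ 5·(12x^2 + 9x + 1) ≡ 8x^2 + 6x + 5 (mod f). Check: (6x^2 + 4x + 8)·(8x^2 + 6x + 5) = 9x^4 + 3x^3 + x^2 + 3x + 1 ≡ 1 (mod x^3 + 9x^2 + 3x + 9).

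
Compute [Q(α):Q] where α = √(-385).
[Q(α):Q] = 2

[Q(α):Q] equals the degree of the minimal polynomial of α. Here α^2 = -385 and x^2 + 385 is irreducible (d = -385 is squarefree, ≠ 1, hence not a square), so deg(m_α) = 2. Thus [Q(α):Q] = 2.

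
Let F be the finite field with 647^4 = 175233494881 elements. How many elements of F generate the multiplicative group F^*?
There are φ(175233494880) = 40609382400 primitive elements

F_q^* is cyclic of order q - 1 = 175233494880. A cyclic group of order m has exactly φ(m) generators. Here m = 175233494880 = 2^5 · 3^4 · 5 · 17 · 19 · 41 · 1021, so the number of primitive elements is φ(175233494880) = 40609382400.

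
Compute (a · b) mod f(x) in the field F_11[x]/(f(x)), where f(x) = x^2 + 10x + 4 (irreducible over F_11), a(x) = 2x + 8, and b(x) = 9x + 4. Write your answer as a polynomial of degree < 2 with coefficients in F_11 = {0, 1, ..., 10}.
a · b ≡ 10x + 4 (mod f(x))

Multiply in F_11[x]: a(x)·b(x) = (2x + 8)·(9x + 4) = 7x^2 + 3x + 10. This has degree ≥ 2, so divide by f(x) over F_11: 7x^2 + 3x + 10 = (7)·(x^2 + 10x + 4) + (10x + 4). Hence a·b ≡ 10x + 4 (mod f). (F_11[x]/(f) is a field with 11^2 = 121 elements since f is irreducible of degree 2.)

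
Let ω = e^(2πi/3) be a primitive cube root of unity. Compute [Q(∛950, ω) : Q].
[Q(∛950, ω) : Q] = 6

[Q(∛950):Q] = 3 (min poly x^3 - 950, irreducible since 950 is not a perfect cube). [Q(ω):Q] = 2 (min poly x^2 + x + 1). Since Q(∛950) ⊂ R and ω ∉ R, we have ω ∉ Q(∛950), so x^2 + x + 1 remains irreducible over Q(∛950) and [Q(∛950, ω) : Q(∛950)] = 2. By the tower law, [Q(∛950, ω) : Q] = 3 · 2 = 6. (In fact Q(∛950, ω) is the splitting field of x^3 - 950 over Q.)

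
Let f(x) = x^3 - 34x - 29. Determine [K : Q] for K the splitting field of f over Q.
[K : Q] = 6

By the rational root test, any rational root of the monic integer polynomial f(x) = x^3 - 34x - 29 must be an integer dividing the constant term -29, i.e. one of ±{1, 29}. Evaluating: f(1) = -62, f(-1) = 4, f(29) = 23374, f(-29) = -23432; none is 0, so f has no rational root and is therefore irreducible over Q (a cubic with no linear factor over a field is irreducible). For an irreducible cubic, the Galois group is A_3 or S_3 according as the discriminant disc(f) = -4a^3 - 27b^2 = -4·(-34)^3 - 27·(-29)^2 = 134509 is or is not a square in Q. Here disc(f) = 134509 is not a perfect square in Q, so the Galois group of f over Q is not contained in A_3 and must be all of S_3. The splitting field has degree |S_3| = 6 over Q, so [K : Q] = 6.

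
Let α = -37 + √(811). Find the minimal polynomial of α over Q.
m_α(x) = x^2 + 74x + 558

From α + 37 = √(811), squaring gives (α + 37)^2 = 811, i.e. α^2 + 74α + 1369 = 811, so α^2 + 74α + 558 = 0. The discriminant of x^2 + 74x + 558 is (74)^2 - 4·(558) = 5476 - 2232 = 3244, and 4·(811) is not a perfect square in Q since 811 is squarefree and ≠ 1. Hence x^2 + 74x + 558 is irreducible over Q and is the minimal polynomial of α.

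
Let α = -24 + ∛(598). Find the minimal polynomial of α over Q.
m_α(x) = x^3 + 72x^2 + 1728x + 13226

Set β = α + 24 = ∛(598), so β^3 = 598. Then (α + 24)^3 - 598 = 0, i.e. α is a root of g(x) = (x + 24)^3 - 598 = x^3 + 72x^2 + 1728x + 13226. Since g(x) = h(x + 24) where h(x) = x^3 - 598, and h is irreducible over Q (because 598 is not a perfect cube, so h has no rational root, and a monic cubic with no rational root is irreducible), g is also irreducible (irreducibility is preserved under the substitution x → x + 24). Hence m_α(x) = x^3 + 72x^2 + 1728x + 13226.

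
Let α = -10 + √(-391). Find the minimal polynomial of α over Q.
m_α(x) = x^2 + 20x + 491

From α + 10 = √(-391), squaring gives (α + 10)^2 = -391, i.e. α^2 + 20α + 100 = -391, so α^2 + 20α + 491 = 0. The discriminant of x^2 + 20x + 491 is (20)^2 - 4·(491) = 400 - 1964 = -1564, and 4·(-391) is not a perfect square in Q since -391 is squarefree and ≠ 1. Hence x^2 + 20x + 491 is irreducible over Q and is the minimal polynomial of α.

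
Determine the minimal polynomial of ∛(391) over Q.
m_α(x) = x^3 - 391

α satisfies α^3 = 391, so x^3 - 391 annihilates α. By the rational root test, a rational root p/q (in lowest terms) of x^3 - 391 would satisfy p^3 = 391 q^3, forcing q = 1 and p^3 = 391; but 391 is not a perfect cube, contradiction. A monic cubic over Q with no rational root is irreducible (any nontrivial factorization would include a linear factor). Hence x^3 - 391 is the minimal polynomial of α, and in particular [Q(α):Q] = 3.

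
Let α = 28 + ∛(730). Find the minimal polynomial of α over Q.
m_α(x) = x^3 - 84x^2 + 2352x - 22682

Set β = α - 28 = ∛(730), so β^3 = 730. Then (α - 28)^3 - 730 = 0, i.e. α is a root of g(x) = (x - 28)^3 - 730 = x^3 - 84x^2 + 2352x - 22682. Since g(x) = h(x - 28) where h(x) = x^3 - 730, and h is irreducible over Q (because 730 is not a perfect cube, so h has no rational root, and a monic cubic with no rational root is irreducible), g is also irreducible (irreducibility is preserved under the substitution x → x - 28). Hence m_α(x) = x^3 - 84x^2 + 2352x - 22682.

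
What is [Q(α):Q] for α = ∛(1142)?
[Q(α):Q] = 3

The minimal polynomial of α is x^3 - 1142, irreducible over Q since 1142 is not a perfect cube (so x^3 - 1142 has no rational root). Hence [Q(α):Q] = deg(m_α) = 3.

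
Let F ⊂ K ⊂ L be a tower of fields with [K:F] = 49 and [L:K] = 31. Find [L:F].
[L:F] = 1519

The tower law says that for any tower of field extensions F ⊂ K ⊂ L with finite degrees, [L:F] = [L:K] · [K:F]. Here this gives [L:F] = 31 · 49 = 1519.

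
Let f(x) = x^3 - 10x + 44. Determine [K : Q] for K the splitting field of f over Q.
[K : Q] = 6

By the rational root test, any rational root of the monic integer polynomial f(x) = x^3 - 10x + 44 must be an integer dividing the constant term 44, i.e. one of ±{1, 2, 4, 11, 22, 44}. Evaluating: f(1) = 35, f(-1) = 53, f(2) = 32, f(-2) = 56, f(4) = 68, f(-4) = 20, f(11) = 1265, f(-11) = -1177, f(22) = 10472, f(-22) = -10384, f(44) = 84788, f(-44) = -84700; none is 0, so f has no rational root and is therefore irreducible over Q (a cubic with no linear factor over a field is irreducible). For an irreducible cubic, the Galois group is A_3 or S_3 according as the discriminant disc(f) = -4a^3 - 27b^2 = -4·(-10)^3 - 27·(44)^2 = -48272 is or is not a square in Q. Here disc(f) = -48272 is not a perfect square in Q, so the Galois group of f over Q is not contained in A_3 and must be all of S_3. The splitting field has degree |S_3| = 6 over Q, so [K : Q] = 6.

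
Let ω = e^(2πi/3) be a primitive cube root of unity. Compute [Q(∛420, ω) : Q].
[Q(∛420, ω) : Q] = 6

[Q(∛420):Q] = 3 (min poly x^3 - 420, irreducible since 420 is not a perfect cube). [Q(ω):Q] = 2 (min poly x^2 + x + 1). Since Q(∛420) ⊂ R and ω ∉ R, we have ω ∉ Q(∛420), so x^2 + x + 1 remains irreducible over Q(∛420) and [Q(∛420, ω) : Q(∛420)] = 2. By the tower law, [Q(∛420, ω) : Q] = 3 · 2 = 6. (In fact Q(∛420, ω) is the splitting field of x^3 - 420 over Q.)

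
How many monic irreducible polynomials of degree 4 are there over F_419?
There are 7705372290 monic irreducible polynomials of degree 4 over F_419

Each element of F_{419^4} that lies in no proper subfield is a root of exactly one monic irreducible of degree 4 over F_419, and each such polynomial has 4 distinct roots in F_{419^4}. By Möbius inversion the count is N_419(4) = (1/4) Σ_{d|4} μ(4/d) · 419^d = (1/4)(μ(4)·419^1 + μ(2)·419^2 + μ(1)·419^4) = 30821489160/4 = 7705372290.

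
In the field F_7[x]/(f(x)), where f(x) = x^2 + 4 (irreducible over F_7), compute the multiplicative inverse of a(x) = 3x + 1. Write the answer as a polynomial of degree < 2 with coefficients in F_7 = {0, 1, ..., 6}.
a(x)^(-1) ≡ 2x + 4 (mod f(x))

Since f is irreducible over F_7, F_7[x]/(f) is a field and a(x) ≠ 0 has an inverse. Apply the extended Euclidean algorithm to f(x) and a(x) in F_7[x]: f(x) = (5x + 3)·a(x) + (1). The last nonzero remainder is the constant 1 = gcd(f, a) in F_7. Back-substituting through the division chain expresses 1 = s(x)·a(x) + t(x)·f(x) with s(x) ≡ 2x + 4 (mod f), so a(x)^(-1) ≡ s(x) = 2x + 4 (mod f). Check: (3x + 1)·(2x + 4) = 6x^2 + 4 ≡ 1 (mod x^2 + 4).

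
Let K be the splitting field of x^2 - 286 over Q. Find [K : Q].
[K : Q] = 2

f(x) = x^2 - 286 factors as (x - √286)(x + √286). The splitting field is K = Q(√286). Since 286 is squarefree and > 1, it is not a perfect square, so x^2 - 286 is irreducible over Q and [Q(√286) : Q] = 2. Hence [K : Q] = 2.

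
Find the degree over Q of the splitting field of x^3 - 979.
[K : Q] = 6

The roots of x^3 - 979 are ∛979, ω∛979, ω^2∛979 where ω = e^(2πi/3) is a primitive cube root of unity, so K = Q(∛979, ω). Now [Q(∛979):Q] = 3 (since 979 is not a perfect cube, x^3 - 979 is irreducible) and [Q(ω):Q] = 2. Both 2 and 3 divide [K:Q], and [K:Q] ≤ 3·2 = 6, so [K:Q] = 6. (Equivalently: Q(∛979) ⊂ R but ω ∉ R, so [K : Q(∛979)] = 2.)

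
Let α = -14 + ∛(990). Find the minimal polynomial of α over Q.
m_α(x) = x^3 + 42x^2 + 588x + 1754

Set β = α + 14 = ∛(990), so β^3 = 990. Then (α + 14)^3 - 990 = 0, i.e. α is a root of g(x) = (x + 14)^3 - 990 = x^3 + 42x^2 + 588x + 1754. Since g(x) = h(x + 14) where h(x) = x^3 - 990, and h is irreducible over Q (because 990 is not a perfect cube, so h has no rational root, and a monic cubic with no rational root is irreducible), g is also irreducible (irreducibility is preserved under the substitution x → x + 14). Hence m_α(x) = x^3 + 42x^2 + 588x + 1754.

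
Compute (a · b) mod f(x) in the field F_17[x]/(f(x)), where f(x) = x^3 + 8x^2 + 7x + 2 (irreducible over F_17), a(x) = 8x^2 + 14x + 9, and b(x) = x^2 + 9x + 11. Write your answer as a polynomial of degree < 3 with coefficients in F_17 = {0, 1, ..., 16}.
a · b ≡ 8x^2 + 14x + 4 (mod f(x))

Multiply in F_17[x]: a(x)·b(x) = (8x^2 + 14x + 9)·(x^2 + 9x + 11) = 8x^4 + x^3 + 2x^2 + 14x + 14. This has degree ≥ 3, so divide by f(x) over F_17: 8x^4 + x^3 + 2x^2 + 14x + 14 = (8x + 5)·(x^3 + 8x^2 + 7x + 2) + (8x^2 + 14x + 4). Hence a·b ≡ 8x^2 + 14x + 4 (mod f). (F_17[x]/(f) is a field with 17^3 = 4913 elements since f is irreducible of degree 3.)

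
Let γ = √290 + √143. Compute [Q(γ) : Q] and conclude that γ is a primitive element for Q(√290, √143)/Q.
[Q(γ) : Q] = 4 (equivalently, Q(γ) = Q(√290, √143))

Obviously Q(γ) ⊆ Q(√290, √143), and [Q(√290, √143):Q] = 4 (since 290, 143 are distinct squarefree integers > 1 with 41470 not a perfect square). To show equality we compute the minimal polynomial of γ. From γ = √290 + √143: γ^2 = 290 + 2√(41470) + 143 = 433 + 2√(41470), so γ^2 - 433 = 2√(41470); squaring, (γ^2 - 433)^2 = 4·41470, i.e. γ^4 - 866γ^2 + 187489 - 165880 = 0, i.e. γ^4 - 866γ^2 + 21609 = 0. So γ is a root of x^4 - 866x^2 + 21609. This polynomial is irreducible over Q: it has no rational root (each ±√290 ± √143 is irrational), and any factorization into two quadratics over Q would force √(41470) ∈ Q (pairing opposite roots) or √290, √143 ∈ Q (other pairings), all impossible. Hence [Q(γ):Q] = 4 = [Q(√290, √143):Q], so Q(γ) = Q(√290, √143).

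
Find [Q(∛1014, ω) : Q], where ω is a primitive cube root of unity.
[Q(∛1014, ω) : Q] = 6

[Q(∛1014):Q] = 3 (min poly x^3 - 1014, irreducible since 1014 is not a perfect cube). [Q(ω):Q] = 2 (min poly x^2 + x + 1). Since Q(∛1014) ⊂ R and ω ∉ R, we have ω ∉ Q(∛1014), so x^2 + x + 1 remains irreducible over Q(∛1014) and [Q(∛1014, ω) : Q(∛1014)] = 2. By the tower law, [Q(∛1014, ω) : Q] = 3 · 2 = 6. (In fact Q(∛1014, ω) is the splitting field of x^3 - 1014 over Q.)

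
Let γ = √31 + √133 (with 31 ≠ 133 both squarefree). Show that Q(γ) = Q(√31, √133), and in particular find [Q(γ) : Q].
[Q(γ) : Q] = 4 (equivalently, Q(γ) = Q(√31, √133))

Obviously Q(γ) ⊆ Q(√31, √133), and [Q(√31, √133):Q] = 4 (since 31, 133 are distinct squarefree integers > 1 with 4123 not a perfect square). To show equality we compute the minimal polynomial of γ. From γ = √31 + √133: γ^2 = 31 + 2√(4123) + 133 = 164 + 2√(4123), so γ^2 - 164 = 2√(4123); squaring, (γ^2 - 164)^2 = 4·4123, i.e. γ^4 - 328γ^2 + 26896 - 16492 = 0, i.e. γ^4 - 328γ^2 + 10404 = 0. So γ is a root of x^4 - 328x^2 + 10404. This polynomial is irreducible over Q: it has no rational root (each ±√31 ± √133 is irrational), and any factorization into two quadratics over Q would force √(4123) ∈ Q (pairing opposite roots) or √31, √133 ∈ Q (other pairings), all impossible. Hence [Q(γ):Q] = 4 = [Q(√31, √133):Q], so Q(γ) = Q(√31, √133).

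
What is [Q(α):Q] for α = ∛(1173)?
[Q(α):Q] = 3

The minimal polynomial of α is x^3 - 1173, irreducible over Q since 1173 is not a perfect cube (so x^3 - 1173 has no rational root). Hence [Q(α):Q] = deg(m_α) = 3.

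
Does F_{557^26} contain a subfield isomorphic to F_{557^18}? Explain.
No: F_{557^18} is not a subfield of F_{557^26}

F_{p^m} embeds in F_{p^n} iff m | n. Here 18 ∤ 26 (since 26 = 1·18 + 8 with remainder 8 ≠ 0), so F_{557^18} is not a subfield of F_{557^26}. Equivalently: if it were, the tower law would give 18 = [F_{557^18}:F_557] dividing [F_{557^26}:F_557] = 26, contradiction.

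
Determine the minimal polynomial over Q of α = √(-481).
m_α(x) = x^2 + 481

α satisfies α^2 + 481 = 0, so x^2 + 481 annihilates α. Since d = -481 is squarefree and ≠ 1, it is not a perfect square in Q, so x^2 + 481 has no rational root and is therefore irreducible over Q (a degree-2 polynomial over a field is irreducible iff it has no root). Hence m_α(x) = x^2 + 481.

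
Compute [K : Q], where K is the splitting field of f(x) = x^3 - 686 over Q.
[K : Q] = 6

The roots of x^3 - 686 are ∛686, ω∛686, ω^2∛686 where ω = e^(2πi/3) is a primitive cube root of unity, so K = Q(∛686, ω). Now [Q(∛686):Q] = 3 (since 686 is not a perfect cube, x^3 - 686 is irreducible) and [Q(ω):Q] = 2. Both 2 and 3 divide [K:Q], and [K:Q] ≤ 3·2 = 6, so [K:Q] = 6. (Equivalently: Q(∛686) ⊂ R but ω ∉ R, so [K : Q(∛686)] = 2.)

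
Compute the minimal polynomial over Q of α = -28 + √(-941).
m_α(x) = x^2 + 56x + 1725

From α + 28 = √(-941), squaring gives (α + 28)^2 = -941, i.e. α^2 + 56α + 784 = -941, so α^2 + 56α + 1725 = 0. The discriminant of x^2 + 56x + 1725 is (56)^2 - 4·(1725) = 3136 - 6900 = -3764, and 4·(-941) is not a perfect square in Q since -941 is squarefree and ≠ 1. Hence x^2 + 56x + 1725 is irreducible over Q and is the minimal polynomial of α.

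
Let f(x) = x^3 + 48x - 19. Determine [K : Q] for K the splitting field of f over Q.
[K : Q] = 6

By the rational root test, any rational root of the monic integer polynomial f(x) = x^3 + 48x - 19 must be an integer dividing the constant term -19, i.e. one of ±{1, 19}. Evaluating: f(1) = 30, f(-1) = -68, f(19) = 7752, f(-19) = -7790; none is 0, so f has no rational root and is therefore irreducible over Q (a cubic with no linear factor over a field is irreducible). For an irreducible cubic, the Galois group is A_3 or S_3 according as the discriminant disc(f) = -4a^3 - 27b^2 = -4·(48)^3 - 27·(-19)^2 = -452115 is or is not a square in Q. Here disc(f) = -452115 is not a perfect square in Q, so the Galois group of f over Q is not contained in A_3 and must be all of S_3. The splitting field has degree |S_3| = 6 over Q, so [K : Q] = 6.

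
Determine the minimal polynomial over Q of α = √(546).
m_α(x) = x^2 - 546

α satisfies α^2 - 546 = 0, so x^2 - 546 annihilates α. Since d = 546 is squarefree and ≠ 1, it is not a perfect square in Q, so x^2 - 546 has no rational root and is therefore irreducible over Q (a degree-2 polynomial over a field is irreducible iff it has no root). Hence m_α(x) = x^2 - 546.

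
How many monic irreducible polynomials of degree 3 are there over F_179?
There are 1911720 monic irreducible polynomials of degree 3 over F_179

Each element of F_{179^3} that lies in no proper subfield is a root of exactly one monic irreducible of degree 3 over F_179, and each such polynomial has 3 distinct roots in F_{179^3}. By Möbius inversion the count is N_179(3) = (1/3) Σ_{d|3} μ(3/d) · 179^d = (1/3)(μ(3)·179^1 + μ(1)·179^3) = 5735160/3 = 1911720.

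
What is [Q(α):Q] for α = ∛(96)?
[Q(α):Q] = 3

The minimal polynomial of α is x^3 - 96, irreducible over Q since 96 is not a perfect cube (so x^3 - 96 has no rational root). Hence [Q(α):Q] = deg(m_α) = 3.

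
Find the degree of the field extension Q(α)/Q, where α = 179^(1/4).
[Q(α):Q] = 4

α is a root of x^4 - 179. By Eisenstein's criterion at the prime p = 179 (which divides the constant term 179 but p^2 = 32041 does not, since 179 is squarefree), x^4 - 179 is irreducible over Q. Hence [Q(α):Q] = 4.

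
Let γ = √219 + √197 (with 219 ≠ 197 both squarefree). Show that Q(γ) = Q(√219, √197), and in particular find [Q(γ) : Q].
[Q(γ) : Q] = 4 (equivalently, Q(γ) = Q(√219, √197))

Obviously Q(γ) ⊆ Q(√219, √197), and [Q(√219, √197):Q] = 4 (since 219, 197 are distinct squarefree integers > 1 with 43143 not a perfect square). To show equality we compute the minimal polynomial of γ. From γ = √219 + √197: γ^2 = 219 + 2√(43143) + 197 = 416 + 2√(43143), so γ^2 - 416 = 2√(43143); squaring, (γ^2 - 416)^2 = 4·43143, i.e. γ^4 - 832γ^2 + 173056 - 172572 = 0, i.e. γ^4 - 832γ^2 + 484 = 0. So γ is a root of x^4 - 832x^2 + 484. This polynomial is irreducible over Q: it has no rational root (each ±√219 ± √197 is irrational), and any factorization into two quadratics over Q would force √(43143) ∈ Q (pairing opposite roots) or √219, √197 ∈ Q (other pairings), all impossible. Hence [Q(γ):Q] = 4 = [Q(√219, √197):Q], so Q(γ) = Q(√219, √197).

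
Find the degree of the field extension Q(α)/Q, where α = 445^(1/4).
[Q(α):Q] = 4

α is a root of x^4 - 445. By Eisenstein's criterion at the prime p = 5 (which divides the constant term 445 but p^2 = 25 does not, since 445 is squarefree), x^4 - 445 is irreducible over Q. Hence [Q(α):Q] = 4.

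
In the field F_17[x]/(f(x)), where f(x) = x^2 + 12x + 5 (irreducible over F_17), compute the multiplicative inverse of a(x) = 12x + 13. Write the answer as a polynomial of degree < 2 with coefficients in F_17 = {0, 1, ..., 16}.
a(x)^(-1) ≡ 13x + 13 (mod f(x))

Since f is irreducible over F_17, F_17[x]/(f) is a field and a(x) ≠ 0 has an inverse. Apply the extended Euclidean algorithm to f(x) and a(x) in F_17[x]: f(x) = (10x + 10)·a(x) + (11). The last nonzero remainder is the constant 11 = gcd(f, a) in F_17. Back-substituting through the division chain expresses 11 = s(x)·a(x) + t(x)·f(x) with s(x) ≡ 7x + 7 (mod f), so (7x + 7)·a(x) ≡ 11 (mod f). Multiplying by 11^(-1) ≡ 14 in F_17 gives a(x)^(-1) ≡ 14·(7x + 7) ≡ 13x + 13 (mod f). Check: (12x + 13)·(13x + 13) = 3x^2 + 2x + 16 ≡ 1 (mod x^2 + 12x + 5).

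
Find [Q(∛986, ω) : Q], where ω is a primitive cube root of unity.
[Q(∛986, ω) : Q] = 6

[Q(∛986):Q] = 3 (min poly x^3 - 986, irreducible since 986 is not a perfect cube). [Q(ω):Q] = 2 (min poly x^2 + x + 1). Since Q(∛986) ⊂ R and ω ∉ R, we have ω ∉ Q(∛986), so x^2 + x + 1 remains irreducible over Q(∛986) and [Q(∛986, ω) : Q(∛986)] = 2. By the tower law, [Q(∛986, ω) : Q] = 3 · 2 = 6. (In fact Q(∛986, ω) is the splitting field of x^3 - 986 over Q.)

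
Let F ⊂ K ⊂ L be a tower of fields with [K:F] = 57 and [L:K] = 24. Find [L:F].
[L:F] = 1368

The tower law says that for any tower of field extensions F ⊂ K ⊂ L with finite degrees, [L:F] = [L:K] · [K:F]. Here this gives [L:F] = 24 · 57 = 1368.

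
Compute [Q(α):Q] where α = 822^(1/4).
[Q(α):Q] = 4

α is a root of x^4 - 822. By Eisenstein's criterion at the prime p = 2 (which divides the constant term 822 but p^2 = 4 does not, since 822 is squarefree), x^4 - 822 is irreducible over Q. Hence [Q(α):Q] = 4.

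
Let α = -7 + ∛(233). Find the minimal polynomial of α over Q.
m_α(x) = x^3 + 21x^2 + 147x + 110

Set β = α + 7 = ∛(233), so β^3 = 233. Then (α + 7)^3 - 233 = 0, i.e. α is a root of g(x) = (x + 7)^3 - 233 = x^3 + 21x^2 + 147x + 110. Since g(x) = h(x + 7) where h(x) = x^3 - 233, and h is irreducible over Q (because 233 is not a perfect cube, so h has no rational root, and a monic cubic with no rational root is irreducible), g is also irreducible (irreducibility is preserved under the substitution x → x + 7). Hence m_α(x) = x^3 + 21x^2 + 147x + 110.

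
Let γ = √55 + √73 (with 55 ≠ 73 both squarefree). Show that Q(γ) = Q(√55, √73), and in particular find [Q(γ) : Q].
[Q(γ) : Q] = 4 (equivalently, Q(γ) = Q(√55, √73))

Obviously Q(γ) ⊆ Q(√55, √73), and [Q(√55, √73):Q] = 4 (since 55, 73 are distinct squarefree integers > 1 with 4015 not a perfect square). To show equality we compute the minimal polynomial of γ. From γ = √55 + √73: γ^2 = 55 + 2√(4015) + 73 = 128 + 2√(4015), so γ^2 - 128 = 2√(4015); squaring, (γ^2 - 128)^2 = 4·4015, i.e. γ^4 - 256γ^2 + 16384 - 16060 = 0, i.e. γ^4 - 256γ^2 + 324 = 0. So γ is a root of x^4 - 256x^2 + 324. This polynomial is irreducible over Q: it has no rational root (each ±√55 ± √73 is irrational), and any factorization into two quadratics over Q would force √(4015) ∈ Q (pairing opposite roots) or √55, √73 ∈ Q (other pairings), all impossible. Hence [Q(γ):Q] = 4 = [Q(√55, √73):Q], so Q(γ) = Q(√55, √73).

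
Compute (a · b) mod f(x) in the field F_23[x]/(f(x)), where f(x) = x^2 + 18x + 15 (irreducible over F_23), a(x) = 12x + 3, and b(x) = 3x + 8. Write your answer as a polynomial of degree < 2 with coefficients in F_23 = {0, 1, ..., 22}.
a · b ≡ 9x + 13 (mod f(x))

Multiply in F_23[x]: a(x)·b(x) = (12x + 3)·(3x + 8) = 13x^2 + 13x + 1. This has degree ≥ 2, so divide by f(x) over F_23: 13x^2 + 13x + 1 = (13)·(x^2 + 18x + 15) + (9x + 13). Hence a·b ≡ 9x + 13 (mod f). (F_23[x]/(f) is a field with 23^2 = 529 elements since f is irreducible of degree 2.)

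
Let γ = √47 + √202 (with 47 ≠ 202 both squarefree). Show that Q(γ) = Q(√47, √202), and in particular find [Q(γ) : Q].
[Q(γ) : Q] = 4 (equivalently, Q(γ) = Q(√47, √202))

Obviously Q(γ) ⊆ Q(√47, √202), and [Q(√47, √202):Q] = 4 (since 47, 202 are distinct squarefree integers > 1 with 9494 not a perfect square). To show equality we compute the minimal polynomial of γ. From γ = √47 + √202: γ^2 = 47 + 2√(9494) + 202 = 249 + 2√(9494), so γ^2 - 249 = 2√(9494); squaring, (γ^2 - 249)^2 = 4·9494, i.e. γ^4 - 498γ^2 + 62001 - 37976 = 0, i.e. γ^4 - 498γ^2 + 24025 = 0. So γ is a root of x^4 - 498x^2 + 24025. This polynomial is irreducible over Q: it has no rational root (each ±√47 ± √202 is irrational), and any factorization into two quadratics over Q would force √(9494) ∈ Q (pairing opposite roots) or √47, √202 ∈ Q (other pairings), all impossible. Hence [Q(γ):Q] = 4 = [Q(√47, √202):Q], so Q(γ) = Q(√47, √202).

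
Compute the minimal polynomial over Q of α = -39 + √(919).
m_α(x) = x^2 + 78x + 602

From α + 39 = √(919), squaring gives (α + 39)^2 = 919, i.e. α^2 + 78α + 1521 = 919, so α^2 + 78α + 602 = 0. The discriminant of x^2 + 78x + 602 is (78)^2 - 4·(602) = 6084 - 2408 = 3676, and 4·(919) is not a perfect square in Q since 919 is squarefree and ≠ 1. Hence x^2 + 78x + 602 is irreducible over Q and is the minimal polynomial of α.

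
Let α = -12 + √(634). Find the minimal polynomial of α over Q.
m_α(x) = x^2 + 24x - 490

From α + 12 = √(634), squaring gives (α + 12)^2 = 634, i.e. α^2 + 24α + 144 = 634, so α^2 + 24α - 490 = 0. The discriminant of x^2 + 24x - 490 is (24)^2 - 4·(-490) = 576 + 1960 = 2536, and 4·(634) is not a perfect square in Q since 634 is squarefree and ≠ 1. Hence x^2 + 24x - 490 is irreducible over Q and is the minimal polynomial of α.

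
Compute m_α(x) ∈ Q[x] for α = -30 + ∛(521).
m_α(x) = x^3 + 90x^2 + 2700x + 26479

Set β = α + 30 = ∛(521), so β^3 = 521. Then (α + 30)^3 - 521 = 0, i.e. α is a root of g(x) = (x + 30)^3 - 521 = x^3 + 90x^2 + 2700x + 26479. Since g(x) = h(x + 30) where h(x) = x^3 - 521, and h is irreducible over Q (because 521 is not a perfect cube, so h has no rational root, and a monic cubic with no rational root is irreducible), g is also irreducible (irreducibility is preserved under the substitution x → x + 30). Hence m_α(x) = x^3 + 90x^2 + 2700x + 26479.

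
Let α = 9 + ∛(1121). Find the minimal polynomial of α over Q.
m_α(x) = x^3 - 27x^2 + 243x - 1850

Set β = α - 9 = ∛(1121), so β^3 = 1121. Then (α - 9)^3 - 1121 = 0, i.e. α is a root of g(x) = (x - 9)^3 - 1121 = x^3 - 27x^2 + 243x - 1850. Since g(x) = h(x - 9) where h(x) = x^3 - 1121, and h is irreducible over Q (because 1121 is not a perfect cube, so h has no rational root, and a monic cubic with no rational root is irreducible), g is also irreducible (irreducibility is preserved under the substitution x → x - 9). Hence m_α(x) = x^3 - 27x^2 + 243x - 1850.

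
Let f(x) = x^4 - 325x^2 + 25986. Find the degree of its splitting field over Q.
[K : Q] = 4

Solving the quadratic in x^2: x^2 = (325 ± √(325^2 - 4·25986))/2 = (325 ± √1681)/2 = (325 ± 41)/2, giving x^2 = 183 or x^2 = 142. So f(x) = (x^2 - 183)(x^2 - 142) and the roots of f are ±√183, ±√142. Hence the splitting field is K = Q(√183, √142). Since 183 and 142 are distinct squarefree integers > 1, their product 25986 is not a perfect square, so √142 ∉ Q(√183). By the tower law [K:Q] = [Q(√183,√142):Q(√183)] · [Q(√183):Q] = 2 · 2 = 4.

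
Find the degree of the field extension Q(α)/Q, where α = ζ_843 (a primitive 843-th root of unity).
[Q(α):Q] = 560

The minimal polynomial of ζ_843 over Q is the 843-th cyclotomic polynomial Φ_843(x), which is irreducible over Q and has degree φ(843) = 560. Hence [Q(α):Q] = φ(843) = 560.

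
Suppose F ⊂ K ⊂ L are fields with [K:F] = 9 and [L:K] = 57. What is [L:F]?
[L:F] = 513

The tower law says that for any tower of field extensions F ⊂ K ⊂ L with finite degrees, [L:F] = [L:K] · [K:F]. Here this gives [L:F] = 57 · 9 = 513.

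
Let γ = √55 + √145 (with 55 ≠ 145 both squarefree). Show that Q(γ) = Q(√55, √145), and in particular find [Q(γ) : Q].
[Q(γ) : Q] = 4 (equivalently, Q(γ) = Q(√55, √145))

Obviously Q(γ) ⊆ Q(√55, √145), and [Q(√55, √145):Q] = 4 (since 55, 145 are distinct squarefree integers > 1 with 7975 not a perfect square). To show equality we compute the minimal polynomial of γ. From γ = √55 + √145: γ^2 = 55 + 2√(7975) + 145 = 200 + 2√(7975), so γ^2 - 200 = 2√(7975); squaring, (γ^2 - 200)^2 = 4·7975, i.e. γ^4 - 400γ^2 + 40000 - 31900 = 0, i.e. γ^4 - 400γ^2 + 8100 = 0. So γ is a root of x^4 - 400x^2 + 8100. This polynomial is irreducible over Q: it has no rational root (each ±√55 ± √145 is irrational), and any factorization into two quadratics over Q would force √(7975) ∈ Q (pairing opposite roots) or √55, √145 ∈ Q (other pairings), all impossible. Hence [Q(γ):Q] = 4 = [Q(√55, √145):Q], so Q(γ) = Q(√55, √145).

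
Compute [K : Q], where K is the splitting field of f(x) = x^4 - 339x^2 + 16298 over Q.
[K : Q] = 4

Solving the quadratic in x^2: x^2 = (339 ± √(339^2 - 4·16298))/2 = (339 ± √49729)/2 = (339 ± 223)/2, giving x^2 = 281 or x^2 = 58. So f(x) = (x^2 - 281)(x^2 - 58) and the roots of f are ±√281, ±√58. Hence the splitting field is K = Q(√281, √58). Since 281 and 58 are distinct squarefree integers > 1, their product 16298 is not a perfect square, so √58 ∉ Q(√281). By the tower law [K:Q] = [Q(√281,√58):Q(√281)] · [Q(√281):Q] = 2 · 2 = 4.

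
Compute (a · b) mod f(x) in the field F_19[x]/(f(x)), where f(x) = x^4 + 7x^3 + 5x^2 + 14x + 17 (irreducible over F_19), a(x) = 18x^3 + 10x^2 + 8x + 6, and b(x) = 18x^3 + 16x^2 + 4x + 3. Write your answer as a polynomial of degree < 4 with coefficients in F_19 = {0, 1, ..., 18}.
a · b ≡ 10x^3 + 6x^2 + 9x + 6 (mod f(x))

Multiply in F_19[x]: a(x)·b(x) = (18x^3 + 10x^2 + 8x + 6)·(18x^3 + 16x^2 + 4x + 3) = x^6 + 12x^5 + 15x^4 + 7x^3 + 6x^2 + 10x + 18. This has degree ≥ 4, so divide by f(x) over F_19: x^6 + 12x^5 + 15x^4 + 7x^3 + 6x^2 + 10x + 18 = (x^2 + 5x + 13)·(x^4 + 7x^3 + 5x^2 + 14x + 17) + (10x^3 + 6x^2 + 9x + 6). Hence a·b ≡ 10x^3 + 6x^2 + 9x + 6 (mod f). (F_19[x]/(f) is a field with 19^4 = 130321 elements since f is irreducible of degree 4.)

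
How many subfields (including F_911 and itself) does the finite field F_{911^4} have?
F_{911^4} has 3 subfields

The subfields of F_{p^n} are exactly the fields F_{p^d} for d | n (each is the fixed field of the unique index-d subgroup of Gal(F_{p^n}/F_p) ≅ Z/nZ). The divisors of n = 4 are {1, 2, 4}, giving 3 subfields: F_{911^1}, F_{911^2}, F_{911^4}.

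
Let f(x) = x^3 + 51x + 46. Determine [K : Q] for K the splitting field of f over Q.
[K : Q] = 6

By the rational root test, any rational root of the monic integer polynomial f(x) = x^3 + 51x + 46 must be an integer dividing the constant term 46, i.e. one of ±{1, 2, 23, 46}. Evaluating: f(1) = 98, f(-1) = -6, f(2) = 156, f(-2) = -64, f(23) = 13386, f(-23) = -13294, f(46) = 99728, f(-46) = -99636; none is 0, so f has no rational root and is therefore irreducible over Q (a cubic with no linear factor over a field is irreducible). For an irreducible cubic, the Galois group is A_3 or S_3 according as the discriminant disc(f) = -4a^3 - 27b^2 = -4·(51)^3 - 27·(46)^2 = -587736 is or is not a square in Q. Here disc(f) = -587736 is not a perfect square in Q, so the Galois group of f over Q is not contained in A_3 and must be all of S_3. The splitting field has degree |S_3| = 6 over Q, so [K : Q] = 6.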